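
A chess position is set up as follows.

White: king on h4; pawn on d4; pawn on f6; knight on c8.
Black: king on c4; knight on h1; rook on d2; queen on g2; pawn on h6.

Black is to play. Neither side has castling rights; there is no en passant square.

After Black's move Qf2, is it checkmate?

no

After Qf2: white king on h4; in check: yes, from the black queen on f2.
White has 3 legal replies: Kh5, Kg4, Kh3.
In check but a legal move exists → not checkmate.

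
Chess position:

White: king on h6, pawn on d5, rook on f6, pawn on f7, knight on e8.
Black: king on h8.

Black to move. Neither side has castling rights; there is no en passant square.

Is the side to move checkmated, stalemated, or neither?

Black to move; black king on h8.
In check: no.
King squares — g7: attacked by Kh6; h7: attacked by Kh6; g8: attacked by Pf7.
Legal moves for Black: none.
Not in check and no legal moves → stalemate.

stalemate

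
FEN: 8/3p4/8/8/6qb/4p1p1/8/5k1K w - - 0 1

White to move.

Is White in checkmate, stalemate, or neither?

White to move; white king on h1.
In check: no.
King squares — g1: attacked by Kf1; g2: attacked by Kf1; h2: attacked by Pg3.
Legal moves for White: none.
Not in check and no legal moves → stalemate.

stalemate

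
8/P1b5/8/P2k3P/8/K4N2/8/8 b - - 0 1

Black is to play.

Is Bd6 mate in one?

no

After Bd6: white king on a3; in check: yes, from the black bishop on d6.
White has 4 legal replies: Ka4, Kb3, Kb2, Ka2.
In check but a legal move exists → not checkmate.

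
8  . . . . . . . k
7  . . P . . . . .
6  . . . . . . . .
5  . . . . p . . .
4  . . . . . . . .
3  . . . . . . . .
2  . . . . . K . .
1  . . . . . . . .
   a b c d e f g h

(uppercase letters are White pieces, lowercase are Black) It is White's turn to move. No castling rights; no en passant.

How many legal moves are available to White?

12

White to move; king on f2.
In check: no.
Legal moves: Kg3, Kf3, Ke3, Kg2, Ke2, Kg1, Kf1, Ke1, c8=Q+, c8=R+, c8=B, c8=N.
Count: 12.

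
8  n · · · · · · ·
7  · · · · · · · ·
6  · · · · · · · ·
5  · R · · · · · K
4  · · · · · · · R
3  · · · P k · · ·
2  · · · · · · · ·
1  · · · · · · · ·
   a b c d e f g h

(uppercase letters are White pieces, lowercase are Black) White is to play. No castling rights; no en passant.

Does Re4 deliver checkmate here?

no

After Re4: black king on e3; in check: yes, from the white rook on e4.
Black has 4 legal replies: Kf3, Kxd3, Kf2, Kd2.
In check but a legal move exists → not checkmate.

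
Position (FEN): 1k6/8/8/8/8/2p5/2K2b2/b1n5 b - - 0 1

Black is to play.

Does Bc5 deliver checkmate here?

After Bc5: white king on c2; in check: no.
White is not in check, so this cannot be checkmate.

no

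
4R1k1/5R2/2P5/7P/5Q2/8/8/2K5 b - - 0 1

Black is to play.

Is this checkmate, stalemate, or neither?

checkmate

Black to move; black king on g8.
In check: yes, from the white rook on e8.
King squares — f7: attacked by Qf4; g7: attacked by Rf7; h7: attacked by Rf7; f8: attacked by Rf7; h8: attacked by Re8.
Legal moves for Black: none.
In check with no legal moves → checkmate.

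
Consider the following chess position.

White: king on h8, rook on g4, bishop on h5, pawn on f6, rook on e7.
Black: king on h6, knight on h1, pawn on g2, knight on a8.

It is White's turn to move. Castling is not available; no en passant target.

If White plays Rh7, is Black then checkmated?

yes

After Rh7: black king on h6; in check: yes, from the white rook on h7.
King squares — g5: attacked by Rg4; h5: attacked by Rh7; g6: attacked by Rg4; g7: attacked by Rg4; h7: attacked by Kh8.
Black has no legal moves → checkmate.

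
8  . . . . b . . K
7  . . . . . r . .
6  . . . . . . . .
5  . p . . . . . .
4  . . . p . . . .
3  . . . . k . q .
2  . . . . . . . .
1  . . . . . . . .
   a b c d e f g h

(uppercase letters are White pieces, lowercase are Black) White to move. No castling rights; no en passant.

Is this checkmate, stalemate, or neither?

stalemate

White to move; white king on h8.
In check: no.
King squares — g7: attacked by Qg3; h7: attacked by Rf7; g8: attacked by Qg3.
Legal moves for White: none.
Not in check and no legal moves → stalemate.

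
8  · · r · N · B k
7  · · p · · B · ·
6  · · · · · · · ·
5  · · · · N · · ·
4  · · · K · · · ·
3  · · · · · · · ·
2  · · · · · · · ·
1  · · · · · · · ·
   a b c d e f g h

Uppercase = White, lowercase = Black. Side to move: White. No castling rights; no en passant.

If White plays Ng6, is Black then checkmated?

yes

After Ng6: black king on h8; in check: yes, from the white knight on g6.
King squares — g7: attacked by Ne8; h7: attacked by Bg8; g8: attacked by Bf7.
Black has no legal moves → checkmate.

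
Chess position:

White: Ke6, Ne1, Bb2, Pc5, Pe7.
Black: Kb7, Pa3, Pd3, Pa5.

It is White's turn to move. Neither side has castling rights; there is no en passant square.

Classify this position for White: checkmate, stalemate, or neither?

White to move; white king on e6.
In check: no.
Legal moves for White include: Kf7, Kd7, Kf6, Kd6, Kf5, Ke5, Kd5, Bh8, Bg7, Bf6, Be5, Bd4, Bc3, Bxa3, Bc1, Ba1, Nf3, Nxd3, ... (list truncated; more exist).
White has legal moves and is not in check → neither.

neither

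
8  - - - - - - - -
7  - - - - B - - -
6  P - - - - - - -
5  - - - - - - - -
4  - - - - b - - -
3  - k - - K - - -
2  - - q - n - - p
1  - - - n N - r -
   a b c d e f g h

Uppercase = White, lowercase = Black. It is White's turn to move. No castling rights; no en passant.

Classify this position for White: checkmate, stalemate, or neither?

White to move; white king on e3.
In check: yes, from the black knight on d1.
King squares — d2: attacked by Qc2; e2: attacked by Qc2; f2: attacked by Nd1; d3: attacked by Qc2; f3: attacked by Be4; d4: attacked by Ne2; e4: attacked by Qc2; f4: attacked by Ne2.
Legal moves for White: none.
In check with no legal moves → checkmate.

checkmate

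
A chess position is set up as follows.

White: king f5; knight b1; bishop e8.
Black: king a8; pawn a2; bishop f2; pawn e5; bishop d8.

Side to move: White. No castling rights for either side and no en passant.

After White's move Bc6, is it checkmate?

After Bc6: black king on a8; in check: yes, from the white bishop on c6.
Black has 2 legal replies: Kb8, Ka7.
In check but a legal move exists → not checkmate.

no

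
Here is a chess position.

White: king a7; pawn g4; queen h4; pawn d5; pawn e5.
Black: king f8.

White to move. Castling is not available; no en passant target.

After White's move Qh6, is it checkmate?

no

After Qh6: black king on f8; in check: yes, from the white queen on h6.
Black has 4 legal replies: Kg8, Ke8, Kf7, Ke7.
In check but a legal move exists → not checkmate.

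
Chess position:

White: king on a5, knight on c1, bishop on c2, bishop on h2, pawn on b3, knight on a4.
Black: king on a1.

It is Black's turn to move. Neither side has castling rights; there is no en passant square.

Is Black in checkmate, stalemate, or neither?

stalemate

Black to move; black king on a1.
In check: no.
King squares — b1: attacked by Bc2; a2: attacked by Nc1; b2: attacked by Na4.
Legal moves for Black: none.
Not in check and no legal moves → stalemate.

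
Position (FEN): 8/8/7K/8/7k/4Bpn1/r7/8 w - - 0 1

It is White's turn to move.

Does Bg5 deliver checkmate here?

After Bg5: black king on h4; in check: yes, from the white bishop on g5.
Black has 2 legal replies: Kg4, Kh3.
In check but a legal move exists → not checkmate.

no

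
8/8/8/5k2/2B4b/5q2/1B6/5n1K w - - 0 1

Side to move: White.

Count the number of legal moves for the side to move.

White to move; king on h1.
In check: yes, from the black queen on f3.
Legal moves: Kg1.
Count: 1.

1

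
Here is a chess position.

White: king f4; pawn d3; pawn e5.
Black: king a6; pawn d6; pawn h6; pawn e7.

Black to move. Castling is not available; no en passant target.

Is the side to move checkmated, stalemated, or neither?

neither

Black to move; black king on a6.
In check: no.
Legal moves for Black: Kb7, Ka7, Kb6, Kb5, Ka5, dxe5+, e6, h5, d5.
Black has 9 legal moves and is not in check → neither.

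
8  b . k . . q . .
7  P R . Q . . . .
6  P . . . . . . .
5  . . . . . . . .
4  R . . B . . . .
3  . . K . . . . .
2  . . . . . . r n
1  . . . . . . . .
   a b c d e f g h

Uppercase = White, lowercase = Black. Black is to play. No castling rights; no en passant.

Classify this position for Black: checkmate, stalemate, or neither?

Black to move; black king on c8.
In check: yes, from the white queen on d7.
King squares — b7: attacked by Pa6; c7: attacked by Rb7; d7: attacked by Rb7; b8: attacked by Pa7; d8: attacked by Qd7.
Legal moves for Black: none.
In check with no legal moves → checkmate.

checkmate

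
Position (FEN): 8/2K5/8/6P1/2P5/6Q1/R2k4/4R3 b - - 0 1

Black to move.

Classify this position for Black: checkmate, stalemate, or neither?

Black to move; black king on d2.
In check: yes, from the white rook on a2.
King squares — c1: attacked by Re1; d1: attacked by Re1; e1: attacked by Qg3; c2: attacked by Ra2; e2: attacked by Re1; c3: attacked by Qg3; d3: attacked by Qg3; e3: attacked by Re1.
Legal moves for Black: none.
In check with no legal moves → checkmate.

checkmate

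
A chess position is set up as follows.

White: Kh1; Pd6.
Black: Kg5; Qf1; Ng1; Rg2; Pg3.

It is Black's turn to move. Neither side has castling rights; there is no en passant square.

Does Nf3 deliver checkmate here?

yes

After Nf3: white king on h1; in check: yes, from the black queen on f1.
King squares — g1: attacked by Qf1; g2: attacked by Qf1; h2: attacked by Rg2.
White has no legal moves → checkmate.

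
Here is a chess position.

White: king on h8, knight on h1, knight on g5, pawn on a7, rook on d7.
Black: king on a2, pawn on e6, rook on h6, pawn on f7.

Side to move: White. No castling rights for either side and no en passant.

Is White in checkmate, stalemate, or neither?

neither

White to move; white king on h8.
In check: yes, from the black rook on h6.
King squares — g7: available; h7: attacked by Rh6; g8: available.
Legal moves for White: Kg8, Kg7, Nh7.
White is in check but has 3 legal moves → neither.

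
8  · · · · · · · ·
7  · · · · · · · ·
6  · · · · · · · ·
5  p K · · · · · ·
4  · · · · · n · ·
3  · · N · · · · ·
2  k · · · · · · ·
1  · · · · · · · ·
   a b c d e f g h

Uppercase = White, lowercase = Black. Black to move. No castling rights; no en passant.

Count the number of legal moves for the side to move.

Black to move; king on a2.
In check: yes, from the white knight on c3.
Legal moves: Kb3, Ka3, Kb2, Ka1.
Count: 4.

4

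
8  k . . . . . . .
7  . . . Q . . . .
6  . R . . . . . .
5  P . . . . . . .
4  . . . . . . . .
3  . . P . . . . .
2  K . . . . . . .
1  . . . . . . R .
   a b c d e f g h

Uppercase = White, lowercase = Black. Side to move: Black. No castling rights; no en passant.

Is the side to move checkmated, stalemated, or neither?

stalemate

Black to move; black king on a8.
In check: no.
King squares — a7: attacked by Qd7; b7: attacked by Rb6; b8: attacked by Rb6.
Legal moves for Black: none.
Not in check and no legal moves → stalemate.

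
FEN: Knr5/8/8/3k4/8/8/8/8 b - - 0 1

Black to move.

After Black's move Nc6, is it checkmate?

no

After Nc6: white king on a8; in check: yes, from the black rook on c8.
White has 1 legal reply: Kb7.
In check but a legal move exists → not checkmate.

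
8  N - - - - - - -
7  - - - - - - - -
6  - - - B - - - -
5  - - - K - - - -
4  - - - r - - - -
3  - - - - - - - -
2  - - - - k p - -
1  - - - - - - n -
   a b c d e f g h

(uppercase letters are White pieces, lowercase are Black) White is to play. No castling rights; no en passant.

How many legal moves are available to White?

5

White to move; king on d5.
In check: yes, from the black rook on d4.
Legal moves: Ke6, Kc6, Ke5, Kc5, Kxd4.
Count: 5.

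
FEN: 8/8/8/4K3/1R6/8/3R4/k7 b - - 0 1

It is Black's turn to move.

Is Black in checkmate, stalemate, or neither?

Black to move; black king on a1.
In check: no.
King squares — b1: attacked by Rb4; a2: attacked by Rd2; b2: attacked by Rd2.
Legal moves for Black: none.
Not in check and no legal moves → stalemate.

stalemate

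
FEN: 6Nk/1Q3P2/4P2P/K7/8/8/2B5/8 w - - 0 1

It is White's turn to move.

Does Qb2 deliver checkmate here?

yes

After Qb2: black king on h8; in check: yes, from the white queen on b2.
King squares — g7: attacked by Qb2; h7: attacked by Bc2; g8: attacked by Pf7.
Black has no legal moves → checkmate.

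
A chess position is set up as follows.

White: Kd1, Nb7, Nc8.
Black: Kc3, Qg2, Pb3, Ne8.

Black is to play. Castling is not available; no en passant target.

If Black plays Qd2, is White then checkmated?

yes

After Qd2: white king on d1; in check: yes, from the black queen on d2.
King squares — c1: attacked by Qd2; e1: attacked by Qd2; c2: attacked by Qd2; d2: attacked by Kc3; e2: attacked by Qd2.
White has no legal moves → checkmate.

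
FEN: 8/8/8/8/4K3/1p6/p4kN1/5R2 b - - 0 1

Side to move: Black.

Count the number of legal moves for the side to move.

Black to move; king on f2.
In check: yes, from the white rook on f1.
Legal moves: Kg3, Kxg2, Ke2, Kxf1.
Count: 4.

4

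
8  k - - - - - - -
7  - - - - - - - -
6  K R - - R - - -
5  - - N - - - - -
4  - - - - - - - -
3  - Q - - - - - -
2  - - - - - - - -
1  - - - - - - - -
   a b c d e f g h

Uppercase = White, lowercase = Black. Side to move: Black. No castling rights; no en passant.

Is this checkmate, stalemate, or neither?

Black to move; black king on a8.
In check: no.
King squares — a7: attacked by Ka6; b7: attacked by Nc5; b8: attacked by Rb6.
Legal moves for Black: none.
Not in check and no legal moves → stalemate.

stalemate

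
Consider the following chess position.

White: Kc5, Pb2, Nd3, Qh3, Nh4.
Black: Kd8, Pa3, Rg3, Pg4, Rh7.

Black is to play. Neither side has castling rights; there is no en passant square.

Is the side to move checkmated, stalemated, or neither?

Black to move; black king on d8.
In check: no.
Legal moves for Black include: Ke8, Kc8, Ke7, Kd7, Kc7, Rh8, Rg7, Rf7, Re7, Rd7, Rc7+, Rb7, Ra7, Rh6, Rh5+, Rxh4, Rxh3, Rf3, ... (list truncated; more exist).
Black has legal moves and is not in check → neither.

neither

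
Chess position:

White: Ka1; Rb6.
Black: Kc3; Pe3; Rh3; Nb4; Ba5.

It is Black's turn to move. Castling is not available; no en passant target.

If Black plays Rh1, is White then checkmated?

yes

After Rh1: white king on a1; in check: yes, from the black rook on h1.
King squares — b1: attacked by Rh1; a2: attacked by Nb4; b2: attacked by Kc3.
White has no legal moves → checkmate.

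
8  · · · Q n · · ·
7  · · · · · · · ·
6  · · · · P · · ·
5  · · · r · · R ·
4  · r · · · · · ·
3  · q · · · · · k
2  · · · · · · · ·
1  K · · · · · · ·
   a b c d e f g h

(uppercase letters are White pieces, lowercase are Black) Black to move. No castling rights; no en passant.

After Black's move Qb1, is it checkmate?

After Qb1: white king on a1; in check: yes, from the black queen on b1.
King squares — b1: attacked by Rb4; a2: attacked by Qb1; b2: attacked by Qb1.
White has no legal moves → checkmate.

yes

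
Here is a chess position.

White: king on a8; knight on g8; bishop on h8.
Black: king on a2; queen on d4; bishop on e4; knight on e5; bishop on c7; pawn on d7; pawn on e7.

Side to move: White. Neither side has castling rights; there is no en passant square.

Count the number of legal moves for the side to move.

White to move; king on a8.
In check: yes, from the black bishop on e4.
Legal moves: none.
Count: 0.

0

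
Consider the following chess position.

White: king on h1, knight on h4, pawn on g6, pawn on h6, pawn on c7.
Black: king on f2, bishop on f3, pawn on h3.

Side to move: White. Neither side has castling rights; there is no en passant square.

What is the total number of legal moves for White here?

3

White to move; king on h1.
In check: yes, from the black bishop on f3.
Legal moves: Kh2, Nxf3, Ng2.
Count: 3.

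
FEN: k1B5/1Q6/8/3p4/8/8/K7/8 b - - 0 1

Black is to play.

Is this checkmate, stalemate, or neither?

Black to move; black king on a8.
In check: yes, from the white queen on b7.
King squares — a7: attacked by Qb7; b7: attacked by Bc8; b8: attacked by Qb7.
Legal moves for Black: none.
In check with no legal moves → checkmate.

checkmate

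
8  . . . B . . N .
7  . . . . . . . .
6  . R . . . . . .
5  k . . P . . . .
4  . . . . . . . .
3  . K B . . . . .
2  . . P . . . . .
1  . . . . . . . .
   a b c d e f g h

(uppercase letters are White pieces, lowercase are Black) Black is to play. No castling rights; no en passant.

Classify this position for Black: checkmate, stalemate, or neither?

checkmate

Black to move; black king on a5.
In check: yes, from the white bishop on c3.
King squares — a4: attacked by Kb3; b4: attacked by Kb3; b5: attacked by Rb6; a6: attacked by Rb6; b6: attacked by Bd8.
Legal moves for Black: none.
In check with no legal moves → checkmate.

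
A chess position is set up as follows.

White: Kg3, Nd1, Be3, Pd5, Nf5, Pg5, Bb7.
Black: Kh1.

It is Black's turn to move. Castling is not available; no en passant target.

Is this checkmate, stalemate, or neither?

stalemate

Black to move; black king on h1.
In check: no.
King squares — g1: attacked by Be3; g2: attacked by Kg3; h2: attacked by Kg3.
Legal moves for Black: none.
Not in check and no legal moves → stalemate.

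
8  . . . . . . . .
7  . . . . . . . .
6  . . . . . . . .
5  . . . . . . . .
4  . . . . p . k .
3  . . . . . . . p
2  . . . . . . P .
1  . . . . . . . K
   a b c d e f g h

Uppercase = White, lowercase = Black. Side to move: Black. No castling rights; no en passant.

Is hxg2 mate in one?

no

After hxg2: white king on h1; in check: yes, from the black pawn on g2.
White has 3 legal replies: Kh2, Kxg2, Kg1.
In check but a legal move exists → not checkmate.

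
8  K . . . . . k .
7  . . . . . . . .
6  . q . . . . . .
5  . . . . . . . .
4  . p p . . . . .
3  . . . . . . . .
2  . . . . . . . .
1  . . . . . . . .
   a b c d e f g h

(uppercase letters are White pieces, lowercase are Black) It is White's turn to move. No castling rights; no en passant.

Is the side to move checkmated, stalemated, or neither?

White to move; white king on a8.
In check: no.
King squares — a7: attacked by Qb6; b7: attacked by Qb6; b8: attacked by Qb6.
Legal moves for White: none.
Not in check and no legal moves → stalemate.

stalemate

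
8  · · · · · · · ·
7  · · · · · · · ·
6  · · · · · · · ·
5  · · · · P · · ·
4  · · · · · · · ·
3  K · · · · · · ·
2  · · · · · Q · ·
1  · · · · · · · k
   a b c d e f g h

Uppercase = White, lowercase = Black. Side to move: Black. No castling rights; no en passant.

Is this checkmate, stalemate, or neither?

Black to move; black king on h1.
In check: no.
King squares — g1: attacked by Qf2; g2: attacked by Qf2; h2: attacked by Qf2.
Legal moves for Black: none.
Not in check and no legal moves → stalemate.

stalemate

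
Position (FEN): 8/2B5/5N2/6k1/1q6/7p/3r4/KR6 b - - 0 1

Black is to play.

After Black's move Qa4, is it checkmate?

yes

After Qa4: white king on a1; in check: yes, from the black queen on a4.
King squares — b1: own rook; a2: attacked by Rd2; b2: attacked by Rd2.
White has no legal moves → checkmate.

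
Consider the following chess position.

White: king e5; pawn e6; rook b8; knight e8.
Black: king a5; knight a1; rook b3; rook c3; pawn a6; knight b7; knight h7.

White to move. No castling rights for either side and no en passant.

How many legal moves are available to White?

White to move; king on e5.
In check: no.
Legal moves: Ng7, Nc7, Nf6, Nd6, Rd8, Rc8, Ra8, Rxb7, Kf5, Kd5, Kf4, Ke4, Kd4, e7.
Count: 14.

14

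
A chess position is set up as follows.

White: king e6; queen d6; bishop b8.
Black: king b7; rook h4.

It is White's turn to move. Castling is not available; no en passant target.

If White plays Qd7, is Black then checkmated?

no

After Qd7: black king on b7; in check: yes, from the white queen on d7.
Black has 4 legal replies: Kxb8, Ka8, Kb6, Ka6.
In check but a legal move exists → not checkmate.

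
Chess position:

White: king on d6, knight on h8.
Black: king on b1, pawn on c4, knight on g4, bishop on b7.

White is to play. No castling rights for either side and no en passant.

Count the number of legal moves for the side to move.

White to move; king on d6.
In check: no.
Legal moves: Nf7, Ng6, Ke7, Kd7, Kc7, Ke6, Kc5.
Count: 7.

7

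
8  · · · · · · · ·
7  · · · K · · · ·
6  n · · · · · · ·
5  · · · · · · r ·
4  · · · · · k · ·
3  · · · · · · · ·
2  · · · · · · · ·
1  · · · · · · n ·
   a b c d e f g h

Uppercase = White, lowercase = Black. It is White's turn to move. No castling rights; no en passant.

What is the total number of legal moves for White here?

White to move; king on d7.
In check: no.
Legal moves: Ke8, Kd8, Kc8, Ke7, Ke6, Kd6, Kc6.
Count: 7.

7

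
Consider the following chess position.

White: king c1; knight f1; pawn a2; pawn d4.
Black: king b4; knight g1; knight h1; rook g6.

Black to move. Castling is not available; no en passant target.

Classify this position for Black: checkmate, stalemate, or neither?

neither

Black to move; black king on b4.
In check: no.
Legal moves for Black include: Rg8, Rg7, Rh6, Rf6, Re6, Rd6, Rc6+, Rb6, Ra6, Rg5, Rg4, Rg3, Rg2, Kb5, Ka5, Kc4, Ka4, Kc3, ... (list truncated; more exist).
Black has legal moves and is not in check → neither.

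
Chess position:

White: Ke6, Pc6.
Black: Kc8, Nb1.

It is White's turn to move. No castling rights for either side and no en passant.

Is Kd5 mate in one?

After Kd5: black king on c8; in check: no.
Black is not in check, so this cannot be checkmate.

no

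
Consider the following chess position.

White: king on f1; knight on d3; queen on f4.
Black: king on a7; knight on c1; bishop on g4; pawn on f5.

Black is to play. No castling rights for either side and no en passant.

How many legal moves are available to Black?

Black to move; king on a7.
In check: no.
Legal moves: Ka8, Kb7, Kb6, Ka6, Bh5, Bh3+, Bf3, Be2+, Bd1, Nxd3, Nb3, Ne2, Na2.
Count: 13.

13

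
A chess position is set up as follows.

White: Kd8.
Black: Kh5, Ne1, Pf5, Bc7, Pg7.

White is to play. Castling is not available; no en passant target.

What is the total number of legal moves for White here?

White to move; king on d8.
In check: yes, from the black bishop on c7.
Legal moves: Ke8, Kc8, Ke7, Kd7, Kxc7.
Count: 5.

5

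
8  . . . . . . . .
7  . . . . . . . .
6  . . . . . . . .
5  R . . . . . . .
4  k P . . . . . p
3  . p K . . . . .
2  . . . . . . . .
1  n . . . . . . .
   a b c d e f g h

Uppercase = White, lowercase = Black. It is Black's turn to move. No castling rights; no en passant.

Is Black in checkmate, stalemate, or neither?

checkmate

Black to move; black king on a4.
In check: yes, from the white rook on a5.
King squares — a3: attacked by Ra5; b3: own pawn; b4: attacked by Kc3; a5: attacked by Pb4; b5: attacked by Ra5.
Legal moves for Black: none.
In check with no legal moves → checkmate.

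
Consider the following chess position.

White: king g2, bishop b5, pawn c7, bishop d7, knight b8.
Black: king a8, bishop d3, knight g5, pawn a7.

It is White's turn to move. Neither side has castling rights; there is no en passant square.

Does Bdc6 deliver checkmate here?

yes

After Bdc6: black king on a8; in check: yes, from the white bishop on c6.
King squares — a7: own pawn; b7: attacked by Bc6; b8: attacked by Pc7.
Black has no legal moves → checkmate.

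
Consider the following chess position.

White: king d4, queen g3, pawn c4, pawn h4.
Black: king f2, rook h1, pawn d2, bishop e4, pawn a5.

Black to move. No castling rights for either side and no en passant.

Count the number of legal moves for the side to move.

Black to move; king on f2.
In check: yes, from the white queen on g3.
Legal moves: Kxg3, Ke2, Kf1.
Count: 3.

3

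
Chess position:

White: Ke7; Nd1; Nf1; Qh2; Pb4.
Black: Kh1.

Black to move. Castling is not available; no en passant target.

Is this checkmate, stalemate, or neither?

Black to move; black king on h1.
In check: yes, from the white queen on h2.
King squares — g1: attacked by Qh2; g2: attacked by Qh2; h2: attacked by Nf1.
Legal moves for Black: none.
In check with no legal moves → checkmate.

checkmate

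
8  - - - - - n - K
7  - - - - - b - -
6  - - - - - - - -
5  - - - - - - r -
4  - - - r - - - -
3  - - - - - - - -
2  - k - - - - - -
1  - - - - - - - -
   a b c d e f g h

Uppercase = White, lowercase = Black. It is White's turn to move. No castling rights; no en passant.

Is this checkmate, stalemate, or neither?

White to move; white king on h8.
In check: no.
King squares — g7: attacked by Rg5; h7: attacked by Nf8; g8: attacked by Rg5.
Legal moves for White: none.
Not in check and no legal moves → stalemate.

stalemate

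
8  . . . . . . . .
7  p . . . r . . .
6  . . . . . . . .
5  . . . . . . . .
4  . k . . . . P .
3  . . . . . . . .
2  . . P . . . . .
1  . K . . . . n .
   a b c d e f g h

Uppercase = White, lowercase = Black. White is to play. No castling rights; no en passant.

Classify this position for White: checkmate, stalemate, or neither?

White to move; white king on b1.
In check: no.
Legal moves for White: Kb2, Ka2, Kc1, Ka1, g5, c3+, c4.
White has 7 legal moves and is not in check → neither.

neither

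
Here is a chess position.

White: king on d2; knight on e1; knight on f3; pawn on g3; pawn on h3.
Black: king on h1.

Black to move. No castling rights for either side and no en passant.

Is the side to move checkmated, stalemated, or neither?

Black to move; black king on h1.
In check: no.
King squares — g1: attacked by Nf3; g2: attacked by Ne1; h2: attacked by Nf3.
Legal moves for Black: none.
Not in check and no legal moves → stalemate.

stalemate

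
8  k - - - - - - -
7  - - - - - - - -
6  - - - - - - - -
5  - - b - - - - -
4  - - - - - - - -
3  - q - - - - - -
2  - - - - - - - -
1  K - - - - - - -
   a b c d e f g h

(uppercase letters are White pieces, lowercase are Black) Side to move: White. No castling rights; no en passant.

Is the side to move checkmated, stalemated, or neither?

White to move; white king on a1.
In check: no.
King squares — b1: attacked by Qb3; a2: attacked by Qb3; b2: attacked by Qb3.
Legal moves for White: none.
Not in check and no legal moves → stalemate.

stalemate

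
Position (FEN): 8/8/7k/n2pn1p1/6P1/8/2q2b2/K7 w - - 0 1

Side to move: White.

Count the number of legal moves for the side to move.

0

White to move; king on a1.
In check: no.
Legal moves: none.
Count: 0.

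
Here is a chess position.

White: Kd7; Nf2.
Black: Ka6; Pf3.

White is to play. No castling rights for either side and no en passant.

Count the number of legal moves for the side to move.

White to move; king on d7.
In check: no.
Legal moves: Ke8, Kd8, Kc8, Ke7, Kc7, Ke6, Kd6, Kc6, Ng4, Ne4, Nh3, Nd3, Nh1, Nd1.
Count: 14.

14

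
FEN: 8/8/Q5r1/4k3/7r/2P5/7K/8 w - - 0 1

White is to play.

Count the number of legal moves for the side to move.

White to move; king on h2.
In check: yes, from the black rook on h4.
Legal moves: none.
Count: 0.

0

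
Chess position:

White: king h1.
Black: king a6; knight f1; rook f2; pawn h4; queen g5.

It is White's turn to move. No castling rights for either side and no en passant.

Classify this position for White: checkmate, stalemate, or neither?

White to move; white king on h1.
In check: no.
King squares — g1: attacked by Qg5; g2: attacked by Rf2; h2: attacked by Nf1.
Legal moves for White: none.
Not in check and no legal moves → stalemate.

stalemate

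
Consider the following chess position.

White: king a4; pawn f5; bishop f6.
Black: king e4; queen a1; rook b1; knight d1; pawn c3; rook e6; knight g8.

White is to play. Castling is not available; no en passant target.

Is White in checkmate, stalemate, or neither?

White to move; white king on a4.
In check: yes, from the black queen on a1.
King squares — a3: attacked by Qa1; b3: attacked by Rb1; b4: attacked by Rb1; a5: attacked by Qa1; b5: attacked by Rb1.
Legal moves for White: none.
In check with no legal moves → checkmate.

checkmate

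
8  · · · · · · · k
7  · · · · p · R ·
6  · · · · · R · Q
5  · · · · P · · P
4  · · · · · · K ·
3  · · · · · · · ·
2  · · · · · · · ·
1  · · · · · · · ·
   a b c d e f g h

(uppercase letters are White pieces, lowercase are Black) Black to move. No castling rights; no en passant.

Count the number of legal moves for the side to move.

0

Black to move; king on h8.
In check: yes, from the white queen on h6.
Legal moves: none.
Count: 0.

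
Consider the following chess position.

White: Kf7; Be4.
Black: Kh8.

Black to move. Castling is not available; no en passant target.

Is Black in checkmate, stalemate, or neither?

Black to move; black king on h8.
In check: no.
King squares — g7: attacked by Kf7; h7: attacked by Be4; g8: attacked by Kf7.
Legal moves for Black: none.
Not in check and no legal moves → stalemate.

stalemate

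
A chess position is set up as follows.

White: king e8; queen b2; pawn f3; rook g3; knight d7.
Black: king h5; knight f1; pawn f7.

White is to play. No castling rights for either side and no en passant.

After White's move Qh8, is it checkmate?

After Qh8: black king on h5; in check: yes, from the white queen on h8.
King squares — g4: attacked by Pf3; h4: attacked by Qh8; g5: attacked by Rg3; g6: attacked by Rg3; h6: attacked by Qh8.
Black has no legal moves → checkmate.

yes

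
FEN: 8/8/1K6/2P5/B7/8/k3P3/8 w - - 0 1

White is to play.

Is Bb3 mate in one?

After Bb3: black king on a2; in check: yes, from the white bishop on b3.
Black has 5 legal replies: Kxb3, Ka3, Kb2, Kb1, Ka1.
In check but a legal move exists → not checkmate.

no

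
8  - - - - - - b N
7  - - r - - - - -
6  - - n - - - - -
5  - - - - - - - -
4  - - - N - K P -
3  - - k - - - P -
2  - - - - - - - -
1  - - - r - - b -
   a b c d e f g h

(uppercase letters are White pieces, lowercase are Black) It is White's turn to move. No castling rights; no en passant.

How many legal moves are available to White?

White to move; king on f4.
In check: no.
Legal moves: Nf7, Ng6, Kg5, Kf5, Ke4, Kf3, Ne6, Nxc6, Nf5, Nb5+, Nf3, Nb3, Ne2+, Nc2, g5.
Count: 15.

15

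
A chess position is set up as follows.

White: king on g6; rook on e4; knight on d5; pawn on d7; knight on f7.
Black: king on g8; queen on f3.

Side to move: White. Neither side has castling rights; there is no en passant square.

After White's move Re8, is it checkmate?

yes

After Re8: black king on g8; in check: yes, from the white rook on e8.
King squares — f7: attacked by Kg6; g7: attacked by Kg6; h7: attacked by Kg6; f8: attacked by Re8; h8: attacked by Nf7.
Black has no legal moves → checkmate.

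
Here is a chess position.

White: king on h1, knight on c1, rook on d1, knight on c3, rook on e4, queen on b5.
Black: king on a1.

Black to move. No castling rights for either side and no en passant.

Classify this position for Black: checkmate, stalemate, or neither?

Black to move; black king on a1.
In check: no.
King squares — b1: attacked by Nc3; a2: attacked by Nc1; b2: attacked by Qb5.
Legal moves for Black: none.
Not in check and no legal moves → stalemate.

stalemate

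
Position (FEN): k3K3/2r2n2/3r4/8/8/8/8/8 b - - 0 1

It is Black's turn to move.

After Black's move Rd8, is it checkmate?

yes

After Rd8: white king on e8; in check: yes, from the black rook on d8.
King squares — d7: attacked by Rc7; e7: attacked by Rc7; f7: attacked by Rc7; d8: attacked by Nf7; f8: attacked by Rd8.
White has no legal moves → checkmate.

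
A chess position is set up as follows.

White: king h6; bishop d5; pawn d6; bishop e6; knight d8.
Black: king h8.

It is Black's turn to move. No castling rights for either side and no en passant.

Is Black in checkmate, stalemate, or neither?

Black to move; black king on h8.
In check: no.
King squares — g7: attacked by Kh6; h7: attacked by Kh6; g8: attacked by Be6.
Legal moves for Black: none.
Not in check and no legal moves → stalemate.

stalemate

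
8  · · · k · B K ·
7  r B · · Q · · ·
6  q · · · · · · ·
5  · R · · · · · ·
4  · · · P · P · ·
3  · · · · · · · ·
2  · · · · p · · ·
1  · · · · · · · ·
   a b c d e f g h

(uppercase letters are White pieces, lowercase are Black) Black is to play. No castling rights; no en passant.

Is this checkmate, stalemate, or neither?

checkmate

Black to move; black king on d8.
In check: yes, from the white queen on e7.
King squares — c7: attacked by Qe7; d7: attacked by Qe7; e7: attacked by Bf8; c8: attacked by Bb7; e8: attacked by Qe7.
Legal moves for Black: none.
In check with no legal moves → checkmate.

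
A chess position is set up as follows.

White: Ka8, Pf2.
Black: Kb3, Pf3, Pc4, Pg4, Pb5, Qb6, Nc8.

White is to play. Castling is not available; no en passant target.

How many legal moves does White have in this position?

0

White to move; king on a8.
In check: no.
Legal moves: none.
Count: 0.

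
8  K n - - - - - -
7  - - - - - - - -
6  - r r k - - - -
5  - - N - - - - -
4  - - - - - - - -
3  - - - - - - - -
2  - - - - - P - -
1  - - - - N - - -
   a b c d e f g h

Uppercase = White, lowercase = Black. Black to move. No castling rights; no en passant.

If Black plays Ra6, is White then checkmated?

After Ra6: white king on a8; in check: yes, from the black rook on a6.
White has 3 legal replies: Kxb8, Kb7, Nxa6.
In check but a legal move exists → not checkmate.

no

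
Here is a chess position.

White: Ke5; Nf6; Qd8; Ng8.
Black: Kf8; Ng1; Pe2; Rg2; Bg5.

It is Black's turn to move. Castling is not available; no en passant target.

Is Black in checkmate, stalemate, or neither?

neither

Black to move; black king on f8.
In check: yes, from the white queen on d8.
Legal moves for Black: Kg7, Kf7.
Black is in check but has 2 legal moves → neither.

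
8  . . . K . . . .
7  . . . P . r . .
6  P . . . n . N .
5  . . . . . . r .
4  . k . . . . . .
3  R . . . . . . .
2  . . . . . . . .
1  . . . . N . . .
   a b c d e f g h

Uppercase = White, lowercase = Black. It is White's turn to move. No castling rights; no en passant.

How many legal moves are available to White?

2

White to move; king on d8.
In check: yes, from the black knight on e6.
Legal moves: Ke8, Kc8.
Count: 2.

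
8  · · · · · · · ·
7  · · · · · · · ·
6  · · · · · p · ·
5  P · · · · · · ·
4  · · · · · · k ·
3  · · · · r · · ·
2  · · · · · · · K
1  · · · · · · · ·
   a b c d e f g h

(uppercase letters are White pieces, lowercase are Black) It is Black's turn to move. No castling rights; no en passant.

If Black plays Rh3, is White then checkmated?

no

After Rh3: white king on h2; in check: yes, from the black rook on h3.
White has 2 legal replies: Kg2, Kg1.
In check but a legal move exists → not checkmate.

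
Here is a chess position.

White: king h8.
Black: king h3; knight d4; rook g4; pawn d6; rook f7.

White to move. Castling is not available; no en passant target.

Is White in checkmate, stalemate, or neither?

stalemate

White to move; white king on h8.
In check: no.
King squares — g7: attacked by Rg4; h7: attacked by Rf7; g8: attacked by Rg4.
Legal moves for White: none.
Not in check and no legal moves → stalemate.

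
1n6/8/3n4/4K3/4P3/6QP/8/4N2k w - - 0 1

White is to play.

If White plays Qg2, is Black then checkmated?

yes

After Qg2: black king on h1; in check: yes, from the white queen on g2.
King squares — g1: attacked by Qg2; g2: attacked by Ne1; h2: attacked by Qg2.
Black has no legal moves → checkmate.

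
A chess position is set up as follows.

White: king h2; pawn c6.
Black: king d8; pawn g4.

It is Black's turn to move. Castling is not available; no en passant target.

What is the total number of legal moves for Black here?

Black to move; king on d8.
In check: no.
Legal moves: Ke8, Kc8, Ke7, Kc7, g3+.
Count: 5.

5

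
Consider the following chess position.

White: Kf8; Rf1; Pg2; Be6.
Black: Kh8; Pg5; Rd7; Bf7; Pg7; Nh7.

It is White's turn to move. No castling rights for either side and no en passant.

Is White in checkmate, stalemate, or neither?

White to move; white king on f8.
In check: yes, from the black knight on h7.
King squares — e7: attacked by Rd7; f7: attacked by Rd7; g7: attacked by Kh8; e8: attacked by Bf7; g8: attacked by Bf7.
Legal moves for White: none.
In check with no legal moves → checkmate.

checkmate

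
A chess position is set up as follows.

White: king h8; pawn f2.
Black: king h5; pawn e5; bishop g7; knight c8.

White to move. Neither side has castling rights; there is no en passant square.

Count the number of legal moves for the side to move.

3

White to move; king on h8.
In check: yes, from the black bishop on g7.
Legal moves: Kg8, Kh7, Kxg7.
Count: 3.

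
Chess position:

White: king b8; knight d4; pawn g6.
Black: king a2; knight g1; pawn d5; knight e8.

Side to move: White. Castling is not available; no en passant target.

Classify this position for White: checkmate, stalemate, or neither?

White to move; white king on b8.
In check: no.
Legal moves for White: Kc8, Ka8, Kb7, Ka7, Ne6, Nc6, Nf5, Nb5, Nf3, Nb3, Ne2, Nc2, g7.
White has 13 legal moves and is not in check → neither.

neither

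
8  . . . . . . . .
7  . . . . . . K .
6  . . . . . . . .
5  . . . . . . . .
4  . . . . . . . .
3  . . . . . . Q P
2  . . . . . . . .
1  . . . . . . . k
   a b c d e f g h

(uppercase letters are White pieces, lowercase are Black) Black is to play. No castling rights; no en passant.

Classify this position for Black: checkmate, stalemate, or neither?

Black to move; black king on h1.
In check: no.
King squares — g1: attacked by Qg3; g2: attacked by Qg3; h2: attacked by Qg3.
Legal moves for Black: none.
Not in check and no legal moves → stalemate.

stalemate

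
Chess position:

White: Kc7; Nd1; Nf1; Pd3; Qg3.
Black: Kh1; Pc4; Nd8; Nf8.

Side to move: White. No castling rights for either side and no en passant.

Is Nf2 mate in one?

After Nf2: black king on h1; in check: yes, from the white knight on f2.
King squares — g1: attacked by Qg3; g2: attacked by Qg3; h2: attacked by Nf1.
Black has no legal moves → checkmate.

yes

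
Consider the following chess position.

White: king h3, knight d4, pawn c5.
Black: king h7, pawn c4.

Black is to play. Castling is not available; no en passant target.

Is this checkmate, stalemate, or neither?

Black to move; black king on h7.
In check: no.
Legal moves for Black: Kh8, Kg8, Kg7, Kh6, Kg6, c3.
Black has 6 legal moves and is not in check → neither.

neither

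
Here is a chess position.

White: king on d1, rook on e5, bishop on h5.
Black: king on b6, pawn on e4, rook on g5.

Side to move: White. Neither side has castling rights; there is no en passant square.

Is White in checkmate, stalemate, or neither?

White to move; white king on d1.
In check: no.
Legal moves for White include: Be8, Bf7, Bg6, Bg4, Bf3, Be2, Re8, Re7, Re6+, Rxg5, Rf5, Rd5, Rc5, Rb5+, Ra5, Rxe4, Ke2, Kd2, ... (list truncated; more exist).
White has legal moves and is not in check → neither.

neither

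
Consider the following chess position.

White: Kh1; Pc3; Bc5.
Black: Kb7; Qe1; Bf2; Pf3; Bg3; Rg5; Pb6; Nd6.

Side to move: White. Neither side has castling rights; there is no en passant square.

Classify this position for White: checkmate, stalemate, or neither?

White to move; white king on h1.
In check: yes, from the black queen on e1.
King squares — g1: attacked by Qe1; g2: attacked by Pf3; h2: attacked by Bg3.
Legal moves for White: none.
In check with no legal moves → checkmate.

checkmate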